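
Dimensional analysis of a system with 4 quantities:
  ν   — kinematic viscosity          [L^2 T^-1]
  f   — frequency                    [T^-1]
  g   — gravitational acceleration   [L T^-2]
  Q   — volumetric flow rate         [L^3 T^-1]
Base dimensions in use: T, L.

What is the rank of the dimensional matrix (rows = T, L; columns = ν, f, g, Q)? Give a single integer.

Write exponents as rows T,L / cols ν,f,g,Q:
  T: [-1 -1 -2 -1]
  L: [ 2  0  1  3]
Echelon form has 2 nonzero rows (pivots: ν,f)

2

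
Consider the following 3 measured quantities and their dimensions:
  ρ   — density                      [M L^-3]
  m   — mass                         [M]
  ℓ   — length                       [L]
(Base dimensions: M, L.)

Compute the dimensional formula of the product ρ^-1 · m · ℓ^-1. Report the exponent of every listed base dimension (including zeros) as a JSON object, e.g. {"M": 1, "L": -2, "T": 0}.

Dimensional matrix (M×L by ρ×m×ℓ):
  M: [ 1  1  0]
  L: [-3  0  1]
  [M]: (-1)·1+(1)·1+(-1)·0 = 0
  [L]: (-1)·-3+(1)·0+(-1)·1 = 2
⇒ L^2

{"M": 0, "L": 2}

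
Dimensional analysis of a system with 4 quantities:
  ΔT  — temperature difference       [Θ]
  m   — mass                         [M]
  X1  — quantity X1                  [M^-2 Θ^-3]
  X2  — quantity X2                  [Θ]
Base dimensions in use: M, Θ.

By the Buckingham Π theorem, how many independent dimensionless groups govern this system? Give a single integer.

2

Write exponents as rows M,Θ / cols ΔT,m,X1,X2:
  M: [ 0  1 -2  0]
  Θ: [ 1  0 -3  1]
RREF → pivots at {ΔT,m} ⇒ r = 2
Π count = n − r = 4 − 2 = 2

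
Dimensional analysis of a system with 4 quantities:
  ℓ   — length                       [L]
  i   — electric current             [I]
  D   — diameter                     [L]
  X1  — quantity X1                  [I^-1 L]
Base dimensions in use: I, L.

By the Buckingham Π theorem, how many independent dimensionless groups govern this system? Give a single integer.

2

Write exponents as rows I,L / cols ℓ,i,D,X1:
  I: [ 0  1  0 -1]
  L: [ 1  0  1  1]
Echelon form has 2 nonzero rows (pivots: ℓ,i)
Π count = n − r = 4 − 2 = 2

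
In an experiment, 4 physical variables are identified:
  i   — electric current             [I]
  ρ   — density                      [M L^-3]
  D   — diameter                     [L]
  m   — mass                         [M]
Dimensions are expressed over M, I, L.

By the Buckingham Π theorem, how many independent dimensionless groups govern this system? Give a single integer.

Dimensional matrix (M×I×L by i×ρ×D×m):
  M: [ 0  1  0  1]
  I: [ 1  0  0  0]
  L: [ 0 -3  1  0]
Row reduction gives pivot columns i,ρ,D; rank = 3
4 vars − rank 3 = 1 Π group

1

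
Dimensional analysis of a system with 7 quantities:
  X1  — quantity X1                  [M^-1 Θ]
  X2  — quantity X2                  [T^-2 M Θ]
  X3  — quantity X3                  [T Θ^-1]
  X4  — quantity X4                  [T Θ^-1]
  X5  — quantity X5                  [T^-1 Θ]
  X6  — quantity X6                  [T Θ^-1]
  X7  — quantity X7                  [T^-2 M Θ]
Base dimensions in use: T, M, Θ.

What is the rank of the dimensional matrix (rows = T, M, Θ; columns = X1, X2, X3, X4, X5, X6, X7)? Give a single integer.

2

Dimensional matrix (T×M×Θ by X1×X2×X3×X4×X5×X6×X7):
  T: [ 0 -2  1  1 -1  1 -2]
  M: [-1  1  0  0  0  0  1]
  Θ: [ 1  1 -1 -1  1 -1  1]
RREF → pivots at {X1,X2} ⇒ r = 2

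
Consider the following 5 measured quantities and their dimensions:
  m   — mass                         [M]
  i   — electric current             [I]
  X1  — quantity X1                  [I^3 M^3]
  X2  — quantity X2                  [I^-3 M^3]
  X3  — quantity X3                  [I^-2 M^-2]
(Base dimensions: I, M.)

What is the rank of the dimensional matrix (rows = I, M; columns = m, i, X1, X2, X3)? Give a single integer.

Exponent matrix [I,M] × [m,i,X1,X2,X3]:
  I: [ 0  1  3 -3 -2]
  M: [ 1  0  3  3 -2]
Row reduction gives pivot columns m,i; rank = 2

2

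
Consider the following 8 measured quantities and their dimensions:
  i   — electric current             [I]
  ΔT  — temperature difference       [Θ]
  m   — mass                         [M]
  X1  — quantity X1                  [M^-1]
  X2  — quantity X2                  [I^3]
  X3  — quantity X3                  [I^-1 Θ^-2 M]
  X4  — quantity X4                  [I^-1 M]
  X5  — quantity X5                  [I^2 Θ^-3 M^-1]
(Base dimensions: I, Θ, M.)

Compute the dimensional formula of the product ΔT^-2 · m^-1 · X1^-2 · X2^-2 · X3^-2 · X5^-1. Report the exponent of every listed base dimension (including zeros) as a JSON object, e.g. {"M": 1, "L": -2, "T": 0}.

Write exponents as rows I,Θ,M / cols i,ΔT,m,X1,X2,X3,X4,X5:
  I: [ 1  0  0  0  3 -1 -1  2]
  Θ: [ 0  1  0  0  0 -2  0 -3]
  M: [ 0  0  1 -1  0  1  1 -1]
  [I]: (-2)·0+(-1)·0+(-2)·0+(-2)·3+(-2)·-1+(-1)·2 = -6
  [Θ]: (-2)·1+(-1)·0+(-2)·0+(-2)·0+(-2)·-2+(-1)·-3 = 5
  [M]: (-2)·0+(-1)·1+(-2)·-1+(-2)·0+(-2)·1+(-1)·-1 = 0
⇒ I^-6 Θ^5

{"I": -6, "Θ": 5, "M": 0}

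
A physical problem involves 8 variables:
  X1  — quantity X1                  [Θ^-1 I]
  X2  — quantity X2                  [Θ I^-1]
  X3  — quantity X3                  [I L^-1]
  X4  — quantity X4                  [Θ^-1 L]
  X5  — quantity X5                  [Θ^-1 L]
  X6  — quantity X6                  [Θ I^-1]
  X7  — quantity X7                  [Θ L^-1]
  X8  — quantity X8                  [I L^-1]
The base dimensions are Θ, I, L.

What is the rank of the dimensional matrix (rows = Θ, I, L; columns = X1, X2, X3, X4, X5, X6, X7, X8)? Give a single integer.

Dimensional matrix (Θ×I×L by X1×X2×X3×X4×X5×X6×X7×X8):
  Θ: [-1  1  0 -1 -1  1  1  0]
  I: [ 1 -1  1  0  0 -1  0  1]
  L: [ 0  0 -1  1  1  0 -1 -1]
Row reduction gives pivot columns X1,X3; rank = 2

2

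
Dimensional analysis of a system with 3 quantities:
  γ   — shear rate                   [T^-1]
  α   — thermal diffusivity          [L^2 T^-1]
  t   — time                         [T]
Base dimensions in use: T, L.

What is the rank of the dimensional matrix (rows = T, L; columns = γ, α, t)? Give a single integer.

Write exponents as rows T,L / cols γ,α,t:
  T: [-1 -1  1]
  L: [ 0  2  0]
Echelon form has 2 nonzero rows (pivots: γ,α)

2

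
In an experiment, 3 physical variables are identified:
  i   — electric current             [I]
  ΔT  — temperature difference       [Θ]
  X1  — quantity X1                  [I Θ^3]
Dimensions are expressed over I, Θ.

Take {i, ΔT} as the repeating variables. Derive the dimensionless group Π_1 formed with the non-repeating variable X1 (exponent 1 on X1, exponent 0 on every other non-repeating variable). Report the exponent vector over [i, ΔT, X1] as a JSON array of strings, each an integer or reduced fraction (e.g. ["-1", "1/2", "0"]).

["-1", "-3", "1"]

Write exponents as rows I,Θ / cols i,ΔT,X1:
  I: [ 1  0  1]
  Θ: [ 0  1  3]
RREF → pivots at {i,ΔT} ⇒ r = 2
Repeat: i,ΔT; free: X1
RREF:
  r0: [   1    0    1]
  r1: [   0    1    3]
Fix exponent of X1 at 1; solve each RREF row for its pivot's exponent:
  r0: exp(i) + (1)·1 = 0 ⇒ exp(i) = -1
  r1: exp(ΔT) + (3)·1 = 0 ⇒ exp(ΔT) = -3
Π_1 = i^-1 · ΔT^-3 · X1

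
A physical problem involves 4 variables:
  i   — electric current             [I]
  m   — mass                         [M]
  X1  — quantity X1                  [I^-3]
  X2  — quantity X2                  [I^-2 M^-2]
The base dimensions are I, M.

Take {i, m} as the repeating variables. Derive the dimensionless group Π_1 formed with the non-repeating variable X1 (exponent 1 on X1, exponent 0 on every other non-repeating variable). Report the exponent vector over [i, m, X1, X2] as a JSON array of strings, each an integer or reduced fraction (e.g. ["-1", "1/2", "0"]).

["3", "0", "1", "0"]

Dimensional matrix (I×M by i×m×X1×X2):
  I: [ 1  0 -3 -2]
  M: [ 0  1  0 -2]
Echelon form has 2 nonzero rows (pivots: i,m)
Pivot set = {i,m}, free = {X1,X2}
RREF:
  r0: [   1    0   -3   -2]
  r1: [   0    1    0   -2]
Fix exponent of X1 at 1, X2 at 0; solve each RREF row for its pivot's exponent:
  r0: exp(i) + (-3)·1 = 0 ⇒ exp(i) = 3
  r1: exp(m) + (0)·1 = 0 ⇒ exp(m) = 0
Π_1 = i^3 · X1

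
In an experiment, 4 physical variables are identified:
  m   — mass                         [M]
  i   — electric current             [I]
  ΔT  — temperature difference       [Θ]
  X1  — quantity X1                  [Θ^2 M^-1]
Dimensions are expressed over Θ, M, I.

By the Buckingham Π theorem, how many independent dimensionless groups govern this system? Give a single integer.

Dimensional matrix (Θ×M×I by m×i×ΔT×X1):
  Θ: [ 0  0  1  2]
  M: [ 1  0  0 -1]
  I: [ 0  1  0  0]
Echelon form has 3 nonzero rows (pivots: m,i,ΔT)
n=4, r=3 ⇒ 1 dimensionless group

1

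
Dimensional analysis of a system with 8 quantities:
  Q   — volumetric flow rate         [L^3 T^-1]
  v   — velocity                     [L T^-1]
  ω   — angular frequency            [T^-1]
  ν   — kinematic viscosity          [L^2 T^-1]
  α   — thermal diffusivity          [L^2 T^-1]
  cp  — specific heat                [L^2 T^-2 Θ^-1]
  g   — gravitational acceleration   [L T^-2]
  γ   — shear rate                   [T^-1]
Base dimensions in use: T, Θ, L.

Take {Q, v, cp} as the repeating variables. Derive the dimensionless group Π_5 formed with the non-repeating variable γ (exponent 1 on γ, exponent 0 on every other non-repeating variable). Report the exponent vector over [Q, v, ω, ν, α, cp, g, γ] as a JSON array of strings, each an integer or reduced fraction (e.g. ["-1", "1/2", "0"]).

Dimensional matrix (T×Θ×L by Q×v×ω×ν×α×cp×g×γ):
  T: [-1 -1 -1 -1 -1 -2 -2 -1]
  Θ: [ 0  0  0  0  0 -1  0  0]
  L: [ 3  1  0  2  2  2  1  0]
Row reduction gives pivot columns Q,v,cp; rank = 3
Repeat: Q,v,cp; free: ω,ν,α,g,γ
RREF:
  r0: [   1    0 -1/2  1/2  1/2    0 -1/2 -1/2]
  r1: [   0    1  3/2  1/2  1/2    0  5/2  3/2]
  r2: [   0    0    0    0    0    1    0    0]
Fix exponent of γ at 1, ω at 0, ν at 0, α at 0, g at 0; solve each RREF row for its pivot's exponent:
  r0: exp(Q) + (-1/2)·1 = 0 ⇒ exp(Q) = 1/2
  r1: exp(v) + (3/2)·1 = 0 ⇒ exp(v) = -3/2
  r2: exp(cp) + (0)·1 = 0 ⇒ exp(cp) = 0
Π_5 = Q^(1/2) · v^(-3/2) · γ

["1/2", "-3/2", "0", "0", "0", "0", "0", "1"]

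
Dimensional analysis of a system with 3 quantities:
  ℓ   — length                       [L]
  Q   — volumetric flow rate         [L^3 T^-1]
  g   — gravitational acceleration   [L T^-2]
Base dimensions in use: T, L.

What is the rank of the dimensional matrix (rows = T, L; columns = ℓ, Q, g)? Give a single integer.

Write exponents as rows T,L / cols ℓ,Q,g:
  T: [ 0 -1 -2]
  L: [ 1  3  1]
Echelon form has 2 nonzero rows (pivots: ℓ,Q)

2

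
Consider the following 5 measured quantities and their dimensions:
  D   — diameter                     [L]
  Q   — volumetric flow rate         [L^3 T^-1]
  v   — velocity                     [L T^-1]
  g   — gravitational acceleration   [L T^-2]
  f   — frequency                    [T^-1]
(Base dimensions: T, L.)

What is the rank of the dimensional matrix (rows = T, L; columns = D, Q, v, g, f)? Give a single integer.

Write exponents as rows T,L / cols D,Q,v,g,f:
  T: [ 0 -1 -1 -2 -1]
  L: [ 1  3  1  1  0]
Echelon form has 2 nonzero rows (pivots: D,Q)

2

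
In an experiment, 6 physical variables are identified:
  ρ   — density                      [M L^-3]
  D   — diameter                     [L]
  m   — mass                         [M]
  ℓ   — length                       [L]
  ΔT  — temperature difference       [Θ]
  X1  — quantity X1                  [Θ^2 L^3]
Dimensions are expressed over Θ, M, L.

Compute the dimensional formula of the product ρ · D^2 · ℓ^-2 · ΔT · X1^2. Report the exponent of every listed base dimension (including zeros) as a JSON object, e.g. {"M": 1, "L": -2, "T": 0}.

{"Θ": 5, "M": 1, "L": 3}

Dimensional matrix (Θ×M×L by ρ×D×m×ℓ×ΔT×X1):
  Θ: [ 0  0  0  0  1  2]
  M: [ 1  0  1  0  0  0]
  L: [-3  1  0  1  0  3]
  [Θ]: (1)·0+(2)·0+(-2)·0+(1)·1+(2)·2 = 5
  [M]: (1)·1+(2)·0+(-2)·0+(1)·0+(2)·0 = 1
  [L]: (1)·-3+(2)·1+(-2)·1+(1)·0+(2)·3 = 3
⇒ Θ^5 M L^3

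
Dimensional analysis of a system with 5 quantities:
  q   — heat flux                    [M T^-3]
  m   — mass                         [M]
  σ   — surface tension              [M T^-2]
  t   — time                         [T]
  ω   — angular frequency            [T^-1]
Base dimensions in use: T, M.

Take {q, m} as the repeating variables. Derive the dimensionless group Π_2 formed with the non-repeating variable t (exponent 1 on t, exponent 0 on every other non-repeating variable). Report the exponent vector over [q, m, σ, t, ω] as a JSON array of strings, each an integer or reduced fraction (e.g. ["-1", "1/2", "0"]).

["1/3", "-1/3", "0", "1", "0"]

Dimensional matrix (T×M by q×m×σ×t×ω):
  T: [-3  0 -2  1 -1]
  M: [ 1  1  1  0  0]
Echelon form has 2 nonzero rows (pivots: q,m)
Repeat: q,m; free: σ,t,ω
RREF:
  r0: [   1    0  2/3 -1/3  1/3]
  r1: [   0    1  1/3  1/3 -1/3]
Fix exponent of t at 1, σ at 0, ω at 0; solve each RREF row for its pivot's exponent:
  r0: exp(q) + (-1/3)·1 = 0 ⇒ exp(q) = 1/3
  r1: exp(m) + (1/3)·1 = 0 ⇒ exp(m) = -1/3
Π_2 = q^(1/3) · m^(-1/3) · t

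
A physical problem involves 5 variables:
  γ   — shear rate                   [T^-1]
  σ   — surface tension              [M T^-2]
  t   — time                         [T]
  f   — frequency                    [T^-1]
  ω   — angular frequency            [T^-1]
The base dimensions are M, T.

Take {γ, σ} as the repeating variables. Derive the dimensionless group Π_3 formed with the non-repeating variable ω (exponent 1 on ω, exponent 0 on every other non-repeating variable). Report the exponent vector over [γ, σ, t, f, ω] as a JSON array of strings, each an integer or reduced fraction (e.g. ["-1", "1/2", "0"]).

["-1", "0", "0", "0", "1"]

Dimensional matrix (M×T by γ×σ×t×f×ω):
  M: [ 0  1  0  0  0]
  T: [-1 -2  1 -1 -1]
Row reduction gives pivot columns γ,σ; rank = 2
Pivot set = {γ,σ}, free = {t,f,ω}
RREF:
  r0: [   1    0   -1    1    1]
  r1: [   0    1    0    0    0]
Fix exponent of ω at 1, t at 0, f at 0; solve each RREF row for its pivot's exponent:
  r0: exp(γ) + (1)·1 = 0 ⇒ exp(γ) = -1
  r1: exp(σ) + (0)·1 = 0 ⇒ exp(σ) = 0
Π_3 = γ^-1 · ω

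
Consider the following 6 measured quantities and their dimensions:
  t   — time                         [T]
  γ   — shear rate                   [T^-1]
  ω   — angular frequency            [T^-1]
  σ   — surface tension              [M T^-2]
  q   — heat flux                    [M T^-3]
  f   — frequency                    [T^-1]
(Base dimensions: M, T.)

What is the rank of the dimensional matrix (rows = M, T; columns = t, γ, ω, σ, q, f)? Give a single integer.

Exponent matrix [M,T] × [t,γ,ω,σ,q,f]:
  M: [ 0  0  0  1  1  0]
  T: [ 1 -1 -1 -2 -3 -1]
Row reduction gives pivot columns t,σ; rank = 2

2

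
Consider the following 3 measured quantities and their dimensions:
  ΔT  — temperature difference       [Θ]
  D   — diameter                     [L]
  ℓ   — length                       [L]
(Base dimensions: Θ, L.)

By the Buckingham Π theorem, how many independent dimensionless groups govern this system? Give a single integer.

1

Write exponents as rows Θ,L / cols ΔT,D,ℓ:
  Θ: [ 1  0  0]
  L: [ 0  1  1]
Row reduction gives pivot columns ΔT,D; rank = 2
3 vars − rank 2 = 1 Π group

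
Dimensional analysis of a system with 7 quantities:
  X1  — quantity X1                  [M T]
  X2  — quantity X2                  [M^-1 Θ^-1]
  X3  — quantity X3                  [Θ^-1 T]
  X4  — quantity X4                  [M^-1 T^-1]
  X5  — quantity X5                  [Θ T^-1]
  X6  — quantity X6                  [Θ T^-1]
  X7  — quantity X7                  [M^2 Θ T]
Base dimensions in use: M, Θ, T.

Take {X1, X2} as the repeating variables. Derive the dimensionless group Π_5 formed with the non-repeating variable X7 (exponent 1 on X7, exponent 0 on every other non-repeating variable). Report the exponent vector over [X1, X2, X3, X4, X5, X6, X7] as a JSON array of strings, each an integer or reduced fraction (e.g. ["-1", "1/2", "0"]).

["-1", "1", "0", "0", "0", "0", "1"]

Write exponents as rows M,Θ,T / cols X1,X2,X3,X4,X5,X6,X7:
  M: [ 1 -1  0 -1  0  0  2]
  Θ: [ 0 -1 -1  0  1  1  1]
  T: [ 1  0  1 -1 -1 -1  1]
Row reduction gives pivot columns X1,X2; rank = 2
Pivot set = {X1,X2}, free = {X3,X4,X5,X6,X7}
RREF:
  r0: [   1    0    1   -1   -1   -1    1]
  r1: [   0    1    1    0   -1   -1   -1]
  r2: [   0    0    0    0    0    0    0]
Fix exponent of X7 at 1, X3 at 0, X4 at 0, X5 at 0, X6 at 0; solve each RREF row for its pivot's exponent:
  r0: exp(X1) + (1)·1 = 0 ⇒ exp(X1) = -1
  r1: exp(X2) + (-1)·1 = 0 ⇒ exp(X2) = 1
Π_5 = X1^-1 · X2 · X7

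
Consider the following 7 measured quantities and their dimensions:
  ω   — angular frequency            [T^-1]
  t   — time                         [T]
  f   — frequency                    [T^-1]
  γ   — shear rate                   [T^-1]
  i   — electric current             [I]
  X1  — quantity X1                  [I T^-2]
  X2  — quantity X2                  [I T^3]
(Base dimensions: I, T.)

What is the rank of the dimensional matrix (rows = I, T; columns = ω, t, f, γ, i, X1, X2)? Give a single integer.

2

Exponent matrix [I,T] × [ω,t,f,γ,i,X1,X2]:
  I: [ 0  0  0  0  1  1  1]
  T: [-1  1 -1 -1  0 -2  3]
Echelon form has 2 nonzero rows (pivots: ω,i)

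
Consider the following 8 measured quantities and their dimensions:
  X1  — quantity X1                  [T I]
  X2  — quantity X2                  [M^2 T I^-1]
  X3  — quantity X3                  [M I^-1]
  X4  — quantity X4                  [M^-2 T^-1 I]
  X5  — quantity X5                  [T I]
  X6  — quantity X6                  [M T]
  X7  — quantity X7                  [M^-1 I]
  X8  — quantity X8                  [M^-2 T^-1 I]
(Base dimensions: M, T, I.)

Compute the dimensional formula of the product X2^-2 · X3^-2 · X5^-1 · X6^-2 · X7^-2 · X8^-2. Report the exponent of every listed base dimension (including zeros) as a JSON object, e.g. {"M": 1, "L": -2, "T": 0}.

{"M": -2, "T": -3, "I": -1}

Write exponents as rows M,T,I / cols X1,X2,X3,X4,X5,X6,X7,X8:
  M: [ 0  2  1 -2  0  1 -1 -2]
  T: [ 1  1  0 -1  1  1  0 -1]
  I: [ 1 -1 -1  1  1  0  1  1]
  [M]: (-2)·2+(-2)·1+(-1)·0+(-2)·1+(-2)·-1+(-2)·-2 = -2
  [T]: (-2)·1+(-2)·0+(-1)·1+(-2)·1+(-2)·0+(-2)·-1 = -3
  [I]: (-2)·-1+(-2)·-1+(-1)·1+(-2)·0+(-2)·1+(-2)·1 = -1
⇒ M^-2 T^-3 I^-1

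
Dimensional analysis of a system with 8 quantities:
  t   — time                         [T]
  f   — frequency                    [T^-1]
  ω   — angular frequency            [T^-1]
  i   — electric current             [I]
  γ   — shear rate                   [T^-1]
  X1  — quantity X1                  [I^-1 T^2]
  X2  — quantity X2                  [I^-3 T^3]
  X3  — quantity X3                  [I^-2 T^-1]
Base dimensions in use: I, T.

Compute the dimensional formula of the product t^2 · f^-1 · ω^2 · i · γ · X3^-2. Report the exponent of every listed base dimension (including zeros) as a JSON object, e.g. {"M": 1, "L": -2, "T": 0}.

Write exponents as rows I,T / cols t,f,ω,i,γ,X1,X2,X3:
  I: [ 0  0  0  1  0 -1 -3 -2]
  T: [ 1 -1 -1  0 -1  2  3 -1]
  [I]: (2)·0+(-1)·0+(2)·0+(1)·1+(1)·0+(-2)·-2 = 5
  [T]: (2)·1+(-1)·-1+(2)·-1+(1)·0+(1)·-1+(-2)·-1 = 2
⇒ I^5 T^2

{"I": 5, "T": 2}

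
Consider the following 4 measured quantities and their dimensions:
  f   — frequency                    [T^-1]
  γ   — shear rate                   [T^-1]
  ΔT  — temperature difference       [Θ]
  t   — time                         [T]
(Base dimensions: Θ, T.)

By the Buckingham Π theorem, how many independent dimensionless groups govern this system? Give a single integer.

2

Write exponents as rows Θ,T / cols f,γ,ΔT,t:
  Θ: [ 0  0  1  0]
  T: [-1 -1  0  1]
Row reduction gives pivot columns f,ΔT; rank = 2
Π count = n − r = 4 − 2 = 2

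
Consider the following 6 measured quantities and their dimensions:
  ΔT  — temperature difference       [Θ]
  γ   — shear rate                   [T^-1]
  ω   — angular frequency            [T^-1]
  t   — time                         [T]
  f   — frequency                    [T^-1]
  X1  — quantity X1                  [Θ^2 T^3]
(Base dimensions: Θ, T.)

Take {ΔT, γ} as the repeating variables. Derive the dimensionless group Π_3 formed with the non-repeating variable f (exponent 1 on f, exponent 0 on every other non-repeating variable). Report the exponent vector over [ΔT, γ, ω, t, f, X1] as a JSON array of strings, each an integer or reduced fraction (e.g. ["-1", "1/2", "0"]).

["0", "-1", "0", "0", "1", "0"]

Write exponents as rows Θ,T / cols ΔT,γ,ω,t,f,X1:
  Θ: [ 1  0  0  0  0  2]
  T: [ 0 -1 -1  1 -1  3]
Row reduction gives pivot columns ΔT,γ; rank = 2
Repeat: ΔT,γ; free: ω,t,f,X1
RREF:
  r0: [   1    0    0    0    0    2]
  r1: [   0    1    1   -1    1   -3]
Fix exponent of f at 1, ω at 0, t at 0, X1 at 0; solve each RREF row for its pivot's exponent:
  r0: exp(ΔT) + (0)·1 = 0 ⇒ exp(ΔT) = 0
  r1: exp(γ) + (1)·1 = 0 ⇒ exp(γ) = -1
Π_3 = γ^-1 · f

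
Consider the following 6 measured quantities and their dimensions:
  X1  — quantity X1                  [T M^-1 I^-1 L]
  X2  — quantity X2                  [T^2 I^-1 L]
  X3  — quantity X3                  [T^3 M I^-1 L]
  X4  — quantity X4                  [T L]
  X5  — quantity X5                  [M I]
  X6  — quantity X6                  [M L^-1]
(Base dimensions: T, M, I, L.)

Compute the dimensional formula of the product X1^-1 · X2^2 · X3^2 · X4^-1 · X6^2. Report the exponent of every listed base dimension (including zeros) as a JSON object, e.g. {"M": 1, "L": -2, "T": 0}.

{"T": 8, "M": 5, "I": -3, "L": 0}

Write exponents as rows T,M,I,L / cols X1,X2,X3,X4,X5,X6:
  T: [ 1  2  3  1  0  0]
  M: [-1  0  1  0  1  1]
  I: [-1 -1 -1  0  1  0]
  L: [ 1  1  1  1  0 -1]
  [T]: (-1)·1+(2)·2+(2)·3+(-1)·1+(2)·0 = 8
  [M]: (-1)·-1+(2)·0+(2)·1+(-1)·0+(2)·1 = 5
  [I]: (-1)·-1+(2)·-1+(2)·-1+(-1)·0+(2)·0 = -3
  [L]: (-1)·1+(2)·1+(2)·1+(-1)·1+(2)·-1 = 0
⇒ T^8 M^5 I^-3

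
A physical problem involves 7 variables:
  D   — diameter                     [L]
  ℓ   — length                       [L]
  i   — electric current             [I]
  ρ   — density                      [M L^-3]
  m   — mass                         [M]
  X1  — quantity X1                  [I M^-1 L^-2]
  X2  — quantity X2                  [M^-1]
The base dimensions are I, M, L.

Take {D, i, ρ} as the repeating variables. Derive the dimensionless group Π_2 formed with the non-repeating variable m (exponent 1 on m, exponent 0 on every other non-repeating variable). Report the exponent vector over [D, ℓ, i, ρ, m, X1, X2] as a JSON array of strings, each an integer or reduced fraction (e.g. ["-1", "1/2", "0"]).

["-3", "0", "0", "-1", "1", "0", "0"]

Write exponents as rows I,M,L / cols D,ℓ,i,ρ,m,X1,X2:
  I: [ 0  0  1  0  0  1  0]
  M: [ 0  0  0  1  1 -1 -1]
  L: [ 1  1  0 -3  0 -2  0]
RREF → pivots at {D,i,ρ} ⇒ r = 3
Pivot set = {D,i,ρ}, free = {ℓ,m,X1,X2}
RREF:
  r0: [   1    1    0    0    3   -5   -3]
  r1: [   0    0    1    0    0    1    0]
  r2: [   0    0    0    1    1   -1   -1]
Fix exponent of m at 1, ℓ at 0, X1 at 0, X2 at 0; solve each RREF row for its pivot's exponent:
  r0: exp(D) + (3)·1 = 0 ⇒ exp(D) = -3
  r1: exp(i) + (0)·1 = 0 ⇒ exp(i) = 0
  r2: exp(ρ) + (1)·1 = 0 ⇒ exp(ρ) = -1
Π_2 = D^-3 · ρ^-1 · m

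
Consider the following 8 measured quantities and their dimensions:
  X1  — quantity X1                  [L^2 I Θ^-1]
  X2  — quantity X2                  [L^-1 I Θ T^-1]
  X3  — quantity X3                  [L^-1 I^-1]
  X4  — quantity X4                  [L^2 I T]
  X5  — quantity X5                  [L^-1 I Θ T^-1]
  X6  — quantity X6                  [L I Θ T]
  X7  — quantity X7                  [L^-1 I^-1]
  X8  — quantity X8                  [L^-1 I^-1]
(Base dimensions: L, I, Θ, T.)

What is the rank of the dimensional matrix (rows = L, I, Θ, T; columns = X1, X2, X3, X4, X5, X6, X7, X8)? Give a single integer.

3

Exponent matrix [L,I,Θ,T] × [X1,X2,X3,X4,X5,X6,X7,X8]:
  L: [ 2 -1 -1  2 -1  1 -1 -1]
  I: [ 1  1 -1  1  1  1 -1 -1]
  Θ: [-1  1  0  0  1  1  0  0]
  T: [ 0 -1  0  1 -1  1  0  0]
RREF → pivots at {X1,X2,X3} ⇒ r = 3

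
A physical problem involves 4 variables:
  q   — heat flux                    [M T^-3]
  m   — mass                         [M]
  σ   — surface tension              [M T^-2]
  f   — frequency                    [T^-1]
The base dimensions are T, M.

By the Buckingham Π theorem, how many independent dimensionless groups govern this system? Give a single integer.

Dimensional matrix (T×M by q×m×σ×f):
  T: [-3  0 -2 -1]
  M: [ 1  1  1  0]
RREF → pivots at {q,m} ⇒ r = 2
n=4, r=2 ⇒ 2 dimensionless groups

2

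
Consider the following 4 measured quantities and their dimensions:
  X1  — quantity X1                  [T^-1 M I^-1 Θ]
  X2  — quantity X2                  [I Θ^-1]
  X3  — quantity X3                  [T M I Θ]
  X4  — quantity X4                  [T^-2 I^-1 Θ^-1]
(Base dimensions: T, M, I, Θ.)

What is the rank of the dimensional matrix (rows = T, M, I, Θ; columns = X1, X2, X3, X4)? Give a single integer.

3

Dimensional matrix (T×M×I×Θ by X1×X2×X3×X4):
  T: [-1  0  1 -2]
  M: [ 1  0  1  0]
  I: [-1  1  1 -1]
  Θ: [ 1 -1  1 -1]
Echelon form has 3 nonzero rows (pivots: X1,X2,X3)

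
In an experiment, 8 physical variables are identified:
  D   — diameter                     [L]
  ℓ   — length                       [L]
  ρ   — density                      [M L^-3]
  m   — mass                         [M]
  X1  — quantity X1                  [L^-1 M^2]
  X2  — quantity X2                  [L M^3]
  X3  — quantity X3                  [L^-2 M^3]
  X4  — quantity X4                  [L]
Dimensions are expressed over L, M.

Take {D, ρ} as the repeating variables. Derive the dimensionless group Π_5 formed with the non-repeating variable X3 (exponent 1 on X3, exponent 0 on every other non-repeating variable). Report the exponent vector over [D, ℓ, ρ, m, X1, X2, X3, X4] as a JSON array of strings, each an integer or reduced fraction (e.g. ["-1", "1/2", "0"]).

Exponent matrix [L,M] × [D,ℓ,ρ,m,X1,X2,X3,X4]:
  L: [ 1  1 -3  0 -1  1 -2  1]
  M: [ 0  0  1  1  2  3  3  0]
Row reduction gives pivot columns D,ρ; rank = 2
Repeat: D,ρ; free: ℓ,m,X1,X2,X3,X4
RREF:
  r0: [   1    1    0    3    5   10    7    1]
  r1: [   0    0    1    1    2    3    3    0]
Fix exponent of X3 at 1, ℓ at 0, m at 0, X1 at 0, X2 at 0, X4 at 0; solve each RREF row for its pivot's exponent:
  r0: exp(D) + (7)·1 = 0 ⇒ exp(D) = -7
  r1: exp(ρ) + (3)·1 = 0 ⇒ exp(ρ) = -3
Π_5 = D^-7 · ρ^-3 · X3

["-7", "0", "-3", "0", "0", "0", "1", "0"]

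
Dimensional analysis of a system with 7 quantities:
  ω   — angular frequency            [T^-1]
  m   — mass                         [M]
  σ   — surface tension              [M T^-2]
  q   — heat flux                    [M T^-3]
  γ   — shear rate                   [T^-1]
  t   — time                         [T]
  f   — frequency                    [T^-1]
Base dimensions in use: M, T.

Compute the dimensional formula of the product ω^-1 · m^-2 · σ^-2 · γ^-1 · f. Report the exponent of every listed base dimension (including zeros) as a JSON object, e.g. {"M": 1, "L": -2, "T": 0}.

Exponent matrix [M,T] × [ω,m,σ,q,γ,t,f]:
  M: [ 0  1  1  1  0  0  0]
  T: [-1  0 -2 -3 -1  1 -1]
  [M]: (-1)·0+(-2)·1+(-2)·1+(-1)·0+(1)·0 = -4
  [T]: (-1)·-1+(-2)·0+(-2)·-2+(-1)·-1+(1)·-1 = 5
⇒ M^-4 T^5

{"M": -4, "T": 5}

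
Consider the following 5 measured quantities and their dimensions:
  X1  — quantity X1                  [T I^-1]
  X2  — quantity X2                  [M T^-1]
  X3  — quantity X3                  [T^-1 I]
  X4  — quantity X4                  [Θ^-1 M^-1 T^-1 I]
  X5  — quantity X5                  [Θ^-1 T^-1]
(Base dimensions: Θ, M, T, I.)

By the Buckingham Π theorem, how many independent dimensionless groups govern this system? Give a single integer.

Exponent matrix [Θ,M,T,I] × [X1,X2,X3,X4,X5]:
  Θ: [ 0  0  0 -1 -1]
  M: [ 0  1  0 -1  0]
  T: [ 1 -1 -1 -1 -1]
  I: [-1  0  1  1  0]
Echelon form has 3 nonzero rows (pivots: X1,X2,X4)
n=5, r=3 ⇒ 2 dimensionless groups

2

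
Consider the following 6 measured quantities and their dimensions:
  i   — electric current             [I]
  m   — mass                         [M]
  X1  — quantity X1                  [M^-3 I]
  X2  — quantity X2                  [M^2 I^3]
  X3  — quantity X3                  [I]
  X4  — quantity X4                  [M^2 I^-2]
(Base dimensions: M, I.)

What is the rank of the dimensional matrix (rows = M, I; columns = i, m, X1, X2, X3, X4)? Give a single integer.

2

Write exponents as rows M,I / cols i,m,X1,X2,X3,X4:
  M: [ 0  1 -3  2  0  2]
  I: [ 1  0  1  3  1 -2]
RREF → pivots at {i,m} ⇒ r = 2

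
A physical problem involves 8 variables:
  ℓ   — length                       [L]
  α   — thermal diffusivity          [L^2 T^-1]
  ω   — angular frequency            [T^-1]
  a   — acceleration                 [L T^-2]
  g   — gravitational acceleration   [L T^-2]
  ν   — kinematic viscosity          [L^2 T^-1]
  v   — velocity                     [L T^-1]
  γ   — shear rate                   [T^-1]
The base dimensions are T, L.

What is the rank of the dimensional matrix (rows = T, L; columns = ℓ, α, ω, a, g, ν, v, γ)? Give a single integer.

Dimensional matrix (T×L by ℓ×α×ω×a×g×ν×v×γ):
  T: [ 0 -1 -1 -2 -2 -1 -1 -1]
  L: [ 1  2  0  1  1  2  1  0]
RREF → pivots at {ℓ,α} ⇒ r = 2

2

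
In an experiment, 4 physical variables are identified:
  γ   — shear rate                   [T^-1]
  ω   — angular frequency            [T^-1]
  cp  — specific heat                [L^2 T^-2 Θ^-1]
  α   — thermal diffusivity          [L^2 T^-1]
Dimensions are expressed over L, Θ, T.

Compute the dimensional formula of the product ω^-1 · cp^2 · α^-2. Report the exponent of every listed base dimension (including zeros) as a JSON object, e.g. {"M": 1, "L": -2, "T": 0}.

{"L": 0, "Θ": -2, "T": -1}

Dimensional matrix (L×Θ×T by γ×ω×cp×α):
  L: [ 0  0  2  2]
  Θ: [ 0  0 -1  0]
  T: [-1 -1 -2 -1]
  [L]: (-1)·0+(2)·2+(-2)·2 = 0
  [Θ]: (-1)·0+(2)·-1+(-2)·0 = -2
  [T]: (-1)·-1+(2)·-2+(-2)·-1 = -1
⇒ Θ^-2 T^-1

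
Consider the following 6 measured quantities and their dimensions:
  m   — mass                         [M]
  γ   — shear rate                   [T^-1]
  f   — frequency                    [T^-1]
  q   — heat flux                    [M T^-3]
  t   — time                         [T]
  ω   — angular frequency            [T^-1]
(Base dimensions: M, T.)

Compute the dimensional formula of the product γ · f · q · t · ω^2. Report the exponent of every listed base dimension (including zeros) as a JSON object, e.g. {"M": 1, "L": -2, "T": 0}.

Dimensional matrix (M×T by m×γ×f×q×t×ω):
  M: [ 1  0  0  1  0  0]
  T: [ 0 -1 -1 -3  1 -1]
  [M]: (1)·0+(1)·0+(1)·1+(1)·0+(2)·0 = 1
  [T]: (1)·-1+(1)·-1+(1)·-3+(1)·1+(2)·-1 = -6
⇒ M T^-6

{"M": 1, "T": -6}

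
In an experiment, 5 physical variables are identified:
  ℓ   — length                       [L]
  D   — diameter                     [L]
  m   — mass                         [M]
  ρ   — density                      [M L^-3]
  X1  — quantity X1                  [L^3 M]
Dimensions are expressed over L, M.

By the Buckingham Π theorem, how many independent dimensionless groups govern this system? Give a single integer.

3

Exponent matrix [L,M] × [ℓ,D,m,ρ,X1]:
  L: [ 1  1  0 -3  3]
  M: [ 0  0  1  1  1]
Echelon form has 2 nonzero rows (pivots: ℓ,m)
n=5, r=2 ⇒ 3 dimensionless groups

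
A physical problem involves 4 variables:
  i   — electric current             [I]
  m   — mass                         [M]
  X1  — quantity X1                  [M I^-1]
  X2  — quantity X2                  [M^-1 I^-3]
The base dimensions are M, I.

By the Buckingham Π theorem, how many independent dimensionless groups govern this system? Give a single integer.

Dimensional matrix (M×I by i×m×X1×X2):
  M: [ 0  1  1 -1]
  I: [ 1  0 -1 -3]
Row reduction gives pivot columns i,m; rank = 2
4 vars − rank 2 = 2 Π groups

2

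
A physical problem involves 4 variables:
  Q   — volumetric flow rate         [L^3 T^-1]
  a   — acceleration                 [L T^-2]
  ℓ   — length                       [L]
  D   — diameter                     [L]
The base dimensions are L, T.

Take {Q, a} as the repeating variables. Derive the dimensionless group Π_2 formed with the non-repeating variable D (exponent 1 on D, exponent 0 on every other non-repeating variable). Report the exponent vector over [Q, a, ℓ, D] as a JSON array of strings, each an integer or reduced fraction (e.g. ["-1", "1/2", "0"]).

["-2/5", "1/5", "0", "1"]

Exponent matrix [L,T] × [Q,a,ℓ,D]:
  L: [ 3  1  1  1]
  T: [-1 -2  0  0]
Row reduction gives pivot columns Q,a; rank = 2
Pivot set = {Q,a}, free = {ℓ,D}
RREF:
  r0: [   1    0  2/5  2/5]
  r1: [   0    1 -1/5 -1/5]
Fix exponent of D at 1, ℓ at 0; solve each RREF row for its pivot's exponent:
  r0: exp(Q) + (2/5)·1 = 0 ⇒ exp(Q) = -2/5
  r1: exp(a) + (-1/5)·1 = 0 ⇒ exp(a) = 1/5
Π_2 = Q^(-2/5) · a^(1/5) · D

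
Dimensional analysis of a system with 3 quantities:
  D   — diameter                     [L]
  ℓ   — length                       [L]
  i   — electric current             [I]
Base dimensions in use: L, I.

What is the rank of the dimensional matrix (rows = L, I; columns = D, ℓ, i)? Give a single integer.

Exponent matrix [L,I] × [D,ℓ,i]:
  L: [ 1  1  0]
  I: [ 0  0  1]
RREF → pivots at {D,i} ⇒ r = 2

2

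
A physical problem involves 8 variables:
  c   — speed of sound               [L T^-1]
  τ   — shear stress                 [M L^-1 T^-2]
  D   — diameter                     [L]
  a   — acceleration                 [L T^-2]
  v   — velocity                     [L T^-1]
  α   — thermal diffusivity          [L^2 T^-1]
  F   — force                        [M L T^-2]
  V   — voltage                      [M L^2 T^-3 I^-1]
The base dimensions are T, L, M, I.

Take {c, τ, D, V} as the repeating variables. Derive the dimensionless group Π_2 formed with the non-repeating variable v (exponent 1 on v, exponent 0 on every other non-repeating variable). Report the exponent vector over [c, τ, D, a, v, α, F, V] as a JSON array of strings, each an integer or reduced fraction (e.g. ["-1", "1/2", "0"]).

Write exponents as rows T,L,M,I / cols c,τ,D,a,v,α,F,V:
  T: [-1 -2  0 -2 -1 -1 -2 -3]
  L: [ 1 -1  1  1  1  2  1  2]
  M: [ 0  1  0  0  0  0  1  1]
  I: [ 0  0  0  0  0  0  0 -1]
Row reduction gives pivot columns c,τ,D,V; rank = 4
Pivot set = {c,τ,D,V}, free = {a,v,α,F}
RREF:
  r0: [   1    0    0    2    1    1    0    0]
  r1: [   0    1    0    0    0    0    1    0]
  r2: [   0    0    1   -1    0    1    2    0]
  r3: [   0    0    0    0    0    0    0    1]
Fix exponent of v at 1, a at 0, α at 0, F at 0; solve each RREF row for its pivot's exponent:
  r0: exp(c) + (1)·1 = 0 ⇒ exp(c) = -1
  r1: exp(τ) + (0)·1 = 0 ⇒ exp(τ) = 0
  r2: exp(D) + (0)·1 = 0 ⇒ exp(D) = 0
  r3: exp(V) + (0)·1 = 0 ⇒ exp(V) = 0
Π_2 = c^-1 · v

["-1", "0", "0", "0", "1", "0", "0", "0"]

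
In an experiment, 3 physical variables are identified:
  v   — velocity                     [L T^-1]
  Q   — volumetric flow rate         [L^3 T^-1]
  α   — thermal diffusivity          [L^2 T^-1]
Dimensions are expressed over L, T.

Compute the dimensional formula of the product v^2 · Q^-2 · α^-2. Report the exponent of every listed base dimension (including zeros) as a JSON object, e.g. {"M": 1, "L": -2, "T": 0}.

Dimensional matrix (L×T by v×Q×α):
  L: [ 1  3  2]
  T: [-1 -1 -1]
  [L]: (2)·1+(-2)·3+(-2)·2 = -8
  [T]: (2)·-1+(-2)·-1+(-2)·-1 = 2
⇒ L^-8 T^2

{"L": -8, "T": 2}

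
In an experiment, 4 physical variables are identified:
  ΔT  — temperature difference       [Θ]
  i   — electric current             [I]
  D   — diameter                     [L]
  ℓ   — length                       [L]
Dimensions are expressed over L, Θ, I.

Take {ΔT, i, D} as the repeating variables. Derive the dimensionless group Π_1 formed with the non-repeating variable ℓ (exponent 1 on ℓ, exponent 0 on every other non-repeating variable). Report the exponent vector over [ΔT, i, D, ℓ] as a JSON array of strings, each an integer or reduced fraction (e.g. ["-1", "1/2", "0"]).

["0", "0", "-1", "1"]

Exponent matrix [L,Θ,I] × [ΔT,i,D,ℓ]:
  L: [ 0  0  1  1]
  Θ: [ 1  0  0  0]
  I: [ 0  1  0  0]
Echelon form has 3 nonzero rows (pivots: ΔT,i,D)
Pivot set = {ΔT,i,D}, free = {ℓ}
RREF:
  r0: [   1    0    0    0]
  r1: [   0    1    0    0]
  r2: [   0    0    1    1]
Fix exponent of ℓ at 1; solve each RREF row for its pivot's exponent:
  r0: exp(ΔT) + (0)·1 = 0 ⇒ exp(ΔT) = 0
  r1: exp(i) + (0)·1 = 0 ⇒ exp(i) = 0
  r2: exp(D) + (1)·1 = 0 ⇒ exp(D) = -1
Π_1 = D^-1 · ℓ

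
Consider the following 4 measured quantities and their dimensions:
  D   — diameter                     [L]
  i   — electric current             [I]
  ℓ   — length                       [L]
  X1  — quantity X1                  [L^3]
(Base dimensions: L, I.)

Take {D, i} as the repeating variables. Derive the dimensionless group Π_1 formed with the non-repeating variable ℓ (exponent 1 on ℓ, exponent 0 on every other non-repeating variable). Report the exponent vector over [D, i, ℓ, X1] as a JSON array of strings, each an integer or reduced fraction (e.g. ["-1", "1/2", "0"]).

Dimensional matrix (L×I by D×i×ℓ×X1):
  L: [ 1  0  1  3]
  I: [ 0  1  0  0]
Echelon form has 2 nonzero rows (pivots: D,i)
Repeat: D,i; free: ℓ,X1
RREF:
  r0: [   1    0    1    3]
  r1: [   0    1    0    0]
Fix exponent of ℓ at 1, X1 at 0; solve each RREF row for its pivot's exponent:
  r0: exp(D) + (1)·1 = 0 ⇒ exp(D) = -1
  r1: exp(i) + (0)·1 = 0 ⇒ exp(i) = 0
Π_1 = D^-1 · ℓ

["-1", "0", "1", "0"]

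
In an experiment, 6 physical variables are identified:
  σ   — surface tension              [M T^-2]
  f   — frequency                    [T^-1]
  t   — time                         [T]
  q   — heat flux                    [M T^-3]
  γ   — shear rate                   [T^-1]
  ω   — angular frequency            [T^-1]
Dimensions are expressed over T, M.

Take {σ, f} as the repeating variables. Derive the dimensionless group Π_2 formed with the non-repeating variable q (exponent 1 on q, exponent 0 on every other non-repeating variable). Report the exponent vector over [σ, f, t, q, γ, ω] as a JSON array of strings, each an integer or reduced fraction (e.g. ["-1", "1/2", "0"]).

["-1", "-1", "0", "1", "0", "0"]

Write exponents as rows T,M / cols σ,f,t,q,γ,ω:
  T: [-2 -1  1 -3 -1 -1]
  M: [ 1  0  0  1  0  0]
RREF → pivots at {σ,f} ⇒ r = 2
Pivot set = {σ,f}, free = {t,q,γ,ω}
RREF:
  r0: [   1    0    0    1    0    0]
  r1: [   0    1   -1    1    1    1]
Fix exponent of q at 1, t at 0, γ at 0, ω at 0; solve each RREF row for its pivot's exponent:
  r0: exp(σ) + (1)·1 = 0 ⇒ exp(σ) = -1
  r1: exp(f) + (1)·1 = 0 ⇒ exp(f) = -1
Π_2 = σ^-1 · f^-1 · q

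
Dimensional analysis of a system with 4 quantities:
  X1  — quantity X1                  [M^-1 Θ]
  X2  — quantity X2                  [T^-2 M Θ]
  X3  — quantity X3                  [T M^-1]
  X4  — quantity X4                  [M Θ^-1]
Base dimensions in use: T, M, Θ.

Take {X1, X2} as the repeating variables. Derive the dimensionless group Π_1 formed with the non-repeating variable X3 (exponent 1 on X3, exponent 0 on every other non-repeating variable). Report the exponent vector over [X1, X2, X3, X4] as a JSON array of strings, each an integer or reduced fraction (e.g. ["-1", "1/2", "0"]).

["-1/2", "1/2", "1", "0"]

Write exponents as rows T,M,Θ / cols X1,X2,X3,X4:
  T: [ 0 -2  1  0]
  M: [-1  1 -1  1]
  Θ: [ 1  1  0 -1]
RREF → pivots at {X1,X2} ⇒ r = 2
Pivot set = {X1,X2}, free = {X3,X4}
RREF:
  r0: [   1    0  1/2   -1]
  r1: [   0    1 -1/2    0]
  r2: [   0    0    0    0]
Fix exponent of X3 at 1, X4 at 0; solve each RREF row for its pivot's exponent:
  r0: exp(X1) + (1/2)·1 = 0 ⇒ exp(X1) = -1/2
  r1: exp(X2) + (-1/2)·1 = 0 ⇒ exp(X2) = 1/2
Π_1 = X1^(-1/2) · X2^(1/2) · X3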